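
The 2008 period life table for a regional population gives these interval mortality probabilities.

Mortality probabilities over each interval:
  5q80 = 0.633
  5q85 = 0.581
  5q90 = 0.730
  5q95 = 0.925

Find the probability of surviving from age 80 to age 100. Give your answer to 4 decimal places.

Survival from 80 to 100 is the product of surviving each interval: (1 − 0.633) × (1 − 0.581) × (1 − 0.730) × (1 − 0.925).
= 0.367 × 0.419 × 0.270 × 0.075 = 0.003114.

0.0031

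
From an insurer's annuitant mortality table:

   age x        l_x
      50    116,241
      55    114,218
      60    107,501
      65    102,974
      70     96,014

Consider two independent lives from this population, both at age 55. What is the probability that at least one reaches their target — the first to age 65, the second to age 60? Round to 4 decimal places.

0.9942

p₁ = l_65/l_55 = 102,974/114,218 = 0.901557; p₂ = l_60/l_55 = 107,501/114,218 = 0.941191.
P(at least one) = 1 − (1−p₁)(1−p₂) = 1 − 0.098443 × 0.058809 = 0.994211.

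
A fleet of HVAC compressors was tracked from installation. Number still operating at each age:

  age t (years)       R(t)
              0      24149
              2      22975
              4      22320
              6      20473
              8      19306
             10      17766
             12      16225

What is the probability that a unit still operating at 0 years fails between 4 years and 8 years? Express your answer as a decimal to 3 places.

This is the probability of reaching 4 but not 8, conditional on being operational at 0: (R(4) − R(8)) / R(0).
= (22320 − 19306) / 24149 = 3014 / 24149 = 0.124808.

0.125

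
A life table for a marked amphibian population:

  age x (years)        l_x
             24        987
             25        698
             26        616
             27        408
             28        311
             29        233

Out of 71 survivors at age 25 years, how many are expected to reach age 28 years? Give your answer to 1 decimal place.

31.6

The relevant probability is 311/698 = 0.445559.
Expected number = 71 × 0.445559 = 31.6.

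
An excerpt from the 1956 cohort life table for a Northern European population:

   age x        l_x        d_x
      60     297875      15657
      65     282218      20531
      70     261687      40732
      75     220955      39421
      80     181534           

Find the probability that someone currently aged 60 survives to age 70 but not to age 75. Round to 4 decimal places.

We want 10|5q60 = (l_70 − l_75)/l_60.
This is the probability of reaching 70 but not 75, conditional on being alive at 60: (l_70 − l_75) / l_60.
= (261687 − 220955) / 297875 = 40732 / 297875 = 0.136742.

0.1367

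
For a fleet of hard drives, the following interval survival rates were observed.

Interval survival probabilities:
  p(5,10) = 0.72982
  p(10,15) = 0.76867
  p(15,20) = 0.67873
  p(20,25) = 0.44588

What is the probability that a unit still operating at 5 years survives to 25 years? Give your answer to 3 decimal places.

0.170

P(survive 5→25) = 0.72982 × 0.76867 × 0.67873 × 0.44588.
= 0.169774.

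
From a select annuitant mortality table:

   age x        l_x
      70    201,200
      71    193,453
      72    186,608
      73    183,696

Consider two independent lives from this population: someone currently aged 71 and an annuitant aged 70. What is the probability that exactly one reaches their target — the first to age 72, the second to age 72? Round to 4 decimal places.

p₁ = l_72/l_71 = 186,608/193,453 = 0.964617; p₂ = l_72/l_70 = 186,608/201,200 = 0.927475.
P(exactly one) = p₁(1−p₂) + (1−p₁)p₂ = 0.069959 + 0.032817 = 0.102776.

0.1028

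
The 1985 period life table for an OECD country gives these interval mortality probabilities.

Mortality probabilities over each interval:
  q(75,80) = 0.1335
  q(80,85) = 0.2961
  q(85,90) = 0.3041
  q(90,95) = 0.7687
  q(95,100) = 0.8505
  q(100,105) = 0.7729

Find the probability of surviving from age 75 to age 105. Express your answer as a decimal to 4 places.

The overall survival probability is (1 − 0.1335) × (1 − 0.2961) × (1 − 0.3041) × (1 − 0.7687) × (1 − 0.8505) × (1 − 0.7729).
= 0.8665 × 0.7039 × 0.6959 × 0.2313 × 0.1495 × 0.2271 = 0.003333.

0.0033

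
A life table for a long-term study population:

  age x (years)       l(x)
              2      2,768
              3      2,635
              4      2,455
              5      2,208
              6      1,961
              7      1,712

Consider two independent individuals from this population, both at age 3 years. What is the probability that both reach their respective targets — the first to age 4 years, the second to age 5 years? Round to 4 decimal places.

p₁ = l(4)/l(3) = 2,455/2,635 = 0.931689; p₂ = l(5)/l(3) = 2,208/2,635 = 0.837951.
P(both) = p₁ × p₂ = 0.931689 × 0.837951 = 0.780710.

0.7807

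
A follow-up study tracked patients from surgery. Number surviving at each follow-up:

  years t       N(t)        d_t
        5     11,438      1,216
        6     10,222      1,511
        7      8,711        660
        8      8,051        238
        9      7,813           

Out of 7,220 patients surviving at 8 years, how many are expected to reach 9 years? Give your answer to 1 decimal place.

7006.6

The relevant probability is 7,813/8,051 = 0.970438.
Expected number = 7,220 × 0.970438 = 7006.6.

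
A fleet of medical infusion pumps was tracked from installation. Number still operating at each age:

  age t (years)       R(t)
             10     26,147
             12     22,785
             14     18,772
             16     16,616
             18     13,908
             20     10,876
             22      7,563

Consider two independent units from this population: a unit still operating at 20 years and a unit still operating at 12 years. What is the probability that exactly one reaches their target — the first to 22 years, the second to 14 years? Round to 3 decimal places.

0.373

p₁ = R(22)/R(20) = 7,563/10,876 = 0.695384; p₂ = R(14)/R(12) = 18,772/22,785 = 0.823875.
P(exactly one) = p₁(1−p₂) + (1−p₁)p₂ = 0.122475 + 0.250966 = 0.373440.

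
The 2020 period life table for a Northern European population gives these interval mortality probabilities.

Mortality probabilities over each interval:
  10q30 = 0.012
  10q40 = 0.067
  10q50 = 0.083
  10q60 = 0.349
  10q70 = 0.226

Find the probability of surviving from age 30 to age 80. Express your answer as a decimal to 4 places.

0.4259

Survival from 30 to 80 is the product of surviving each interval: (1 − 0.012) × (1 − 0.067) × (1 − 0.083) × (1 − 0.349) × (1 − 0.226).
= 0.988 × 0.933 × 0.917 × 0.651 × 0.774 = 0.425922.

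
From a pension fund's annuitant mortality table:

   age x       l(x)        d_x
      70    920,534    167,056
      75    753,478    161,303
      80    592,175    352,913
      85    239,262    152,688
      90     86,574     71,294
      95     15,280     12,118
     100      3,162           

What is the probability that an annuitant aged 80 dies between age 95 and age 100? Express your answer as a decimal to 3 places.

0.020

This is the probability of reaching 95 but not 100, conditional on being alive at 80: (l(95) − l(100)) / l(80).
= (15,280 − 3,162) / 592,175 = 12,118 / 592,175 = 0.020464.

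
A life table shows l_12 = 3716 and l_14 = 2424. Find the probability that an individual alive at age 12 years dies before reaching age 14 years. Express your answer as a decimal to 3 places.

0.348

P(die before 14 | alive at 12) = 1 − l_14/l_12 = 1 − 2424/3716 = (1292)/3716 = 0.347686.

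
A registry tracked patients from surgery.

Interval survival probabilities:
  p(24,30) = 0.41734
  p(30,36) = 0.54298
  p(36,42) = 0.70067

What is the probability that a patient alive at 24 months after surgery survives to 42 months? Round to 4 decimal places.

P(survive 24→42) = 0.41734 × 0.54298 × 0.70067.
= 0.158777.

0.1588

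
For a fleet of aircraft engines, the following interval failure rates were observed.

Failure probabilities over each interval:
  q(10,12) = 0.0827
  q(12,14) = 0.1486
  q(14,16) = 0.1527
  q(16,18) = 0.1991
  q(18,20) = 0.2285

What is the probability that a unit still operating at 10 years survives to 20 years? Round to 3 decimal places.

The overall survival probability is (1 − 0.0827) × (1 − 0.1486) × (1 − 0.1527) × (1 − 0.1991) × (1 − 0.2285).
= 0.9173 × 0.8514 × 0.8473 × 0.8009 × 0.7715 = 0.408881.

0.409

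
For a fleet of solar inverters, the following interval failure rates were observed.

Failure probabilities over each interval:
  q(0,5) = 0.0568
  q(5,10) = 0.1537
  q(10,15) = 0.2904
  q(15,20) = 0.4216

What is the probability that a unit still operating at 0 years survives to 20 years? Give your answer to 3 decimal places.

P(survive 0→20) = (1 − 0.0568) × (1 − 0.1537) × (1 − 0.2904) × (1 − 0.4216).
= 0.9432 × 0.8463 × 0.7096 × 0.5784 = 0.327620.

0.328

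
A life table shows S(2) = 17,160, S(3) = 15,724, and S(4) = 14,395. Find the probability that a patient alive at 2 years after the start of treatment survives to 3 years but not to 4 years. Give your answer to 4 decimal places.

This is the probability of reaching 3 but not 4, conditional on being alive at 2: (S(3) − S(4)) / S(2).
= (15,724 − 14,395) / 17,160 = 1,329 / 17,160 = 0.077448.

0.0774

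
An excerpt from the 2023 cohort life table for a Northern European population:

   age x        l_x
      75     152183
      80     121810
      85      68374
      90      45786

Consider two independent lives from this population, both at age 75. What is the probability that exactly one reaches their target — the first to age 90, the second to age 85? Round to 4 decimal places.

0.4798

p₁ = l_90/l_75 = 45786/152183 = 0.300861; p₂ = l_85/l_75 = 68374/152183 = 0.449288.
P(exactly one) = p₁(1−p₂) + (1−p₁)p₂ = 0.165688 + 0.314115 = 0.479803.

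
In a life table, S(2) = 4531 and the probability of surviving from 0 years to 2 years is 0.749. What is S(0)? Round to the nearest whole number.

6049

S(0) = S(2) / p = 4531 / 0.749 = 6049.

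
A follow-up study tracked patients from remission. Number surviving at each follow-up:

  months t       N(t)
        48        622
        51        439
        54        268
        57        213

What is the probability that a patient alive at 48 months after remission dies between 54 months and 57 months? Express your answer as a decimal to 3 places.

0.088

This is the probability of reaching 54 but not 57, conditional on being alive at 48: (N(54) − N(57)) / N(48).
= (268 − 213) / 622 = 55 / 622 = 0.088424.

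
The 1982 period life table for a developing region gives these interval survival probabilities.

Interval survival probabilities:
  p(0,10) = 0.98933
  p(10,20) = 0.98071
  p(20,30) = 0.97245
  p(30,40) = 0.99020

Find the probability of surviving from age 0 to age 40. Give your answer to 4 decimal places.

Chaining the interval survival probabilities: 0.98933 × 0.98071 × 0.97245 × 0.99020.
= 0.934269.

0.9343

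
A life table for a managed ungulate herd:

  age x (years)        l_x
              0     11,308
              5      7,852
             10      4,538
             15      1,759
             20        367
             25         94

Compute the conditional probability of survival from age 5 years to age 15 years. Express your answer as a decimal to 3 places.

0.224

The conditional survival probability is l_15/l_5 = 1,759/7,852 = 0.224019.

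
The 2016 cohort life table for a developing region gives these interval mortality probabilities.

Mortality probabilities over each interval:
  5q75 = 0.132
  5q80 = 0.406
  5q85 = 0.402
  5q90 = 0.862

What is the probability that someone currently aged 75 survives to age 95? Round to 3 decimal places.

Chaining the interval survival probabilities: (1 − 0.132) × (1 − 0.406) × (1 − 0.402) × (1 − 0.862).
= 0.868 × 0.594 × 0.598 × 0.138 = 0.042549.

0.043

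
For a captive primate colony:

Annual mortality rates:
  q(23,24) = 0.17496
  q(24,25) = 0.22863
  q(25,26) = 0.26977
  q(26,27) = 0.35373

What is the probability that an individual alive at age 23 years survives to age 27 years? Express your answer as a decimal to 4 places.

The overall survival probability is (1 − 0.17496) × (1 − 0.22863) × (1 − 0.26977) × (1 − 0.35373).
= 0.82504 × 0.77137 × 0.73023 × 0.64627 = 0.300339.

0.3003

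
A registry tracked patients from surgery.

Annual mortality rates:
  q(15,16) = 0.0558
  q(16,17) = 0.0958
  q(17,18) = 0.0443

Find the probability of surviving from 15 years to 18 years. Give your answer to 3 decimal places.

0.816

The overall survival probability is (1 − 0.0558) × (1 − 0.0958) × (1 − 0.0443).
= 0.9442 × 0.9042 × 0.9557 = 0.815925.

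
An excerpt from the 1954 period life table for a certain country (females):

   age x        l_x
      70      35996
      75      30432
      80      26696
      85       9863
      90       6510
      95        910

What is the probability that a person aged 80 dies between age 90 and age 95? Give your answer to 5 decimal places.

0.20977

We want 10|5q80 = (l_90 − l_95)/l_80.
This is the probability of reaching 90 but not 95, conditional on being alive at 80: (l_90 − l_95) / l_80.
= (6510 − 910) / 26696 = 5600 / 26696 = 0.209769.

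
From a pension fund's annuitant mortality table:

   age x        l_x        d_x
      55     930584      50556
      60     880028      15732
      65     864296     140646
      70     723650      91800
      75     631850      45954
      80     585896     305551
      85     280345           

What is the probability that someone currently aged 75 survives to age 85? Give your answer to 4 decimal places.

We want 10p75 = l_85/l_75.
The conditional survival probability is l_85/l_75 = 280345/631850 = 0.443689.

0.4437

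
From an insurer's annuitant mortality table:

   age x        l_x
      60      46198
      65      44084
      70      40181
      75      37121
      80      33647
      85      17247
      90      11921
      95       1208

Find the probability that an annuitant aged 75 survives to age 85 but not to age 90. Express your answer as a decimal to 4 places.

We want 10|5q75 = (l_85 − l_90)/l_75.
This is the probability of reaching 85 but not 90, conditional on being alive at 75: (l_85 − l_90) / l_75.
= (17247 − 11921) / 37121 = 5326 / 37121 = 0.143477.

0.1435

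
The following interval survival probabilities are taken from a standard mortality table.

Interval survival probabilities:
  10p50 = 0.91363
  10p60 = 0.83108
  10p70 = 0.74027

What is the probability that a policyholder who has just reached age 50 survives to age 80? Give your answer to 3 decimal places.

0.562

30p50 = 0.91363 × 0.83108 × 0.74027.
= 0.562087.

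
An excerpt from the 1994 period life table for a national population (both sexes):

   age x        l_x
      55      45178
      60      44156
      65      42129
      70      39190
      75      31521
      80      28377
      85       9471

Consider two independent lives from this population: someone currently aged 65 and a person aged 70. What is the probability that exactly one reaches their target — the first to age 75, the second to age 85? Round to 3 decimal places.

p₁ = l_75/l_65 = 31521/42129 = 0.748202; p₂ = l_85/l_70 = 9471/39190 = 0.241669.
P(exactly one) = p₁(1−p₂) + (1−p₁)p₂ = 0.567385 + 0.060852 = 0.628237.

0.628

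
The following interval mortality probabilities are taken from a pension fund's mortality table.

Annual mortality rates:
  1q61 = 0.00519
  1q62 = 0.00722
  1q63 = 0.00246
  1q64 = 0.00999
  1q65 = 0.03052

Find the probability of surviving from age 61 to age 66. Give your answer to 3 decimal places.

0.946

Chaining the interval survival probabilities: (1 − 0.00519) × (1 − 0.00722) × (1 − 0.00246) × (1 − 0.00999) × (1 − 0.03052).
= 0.99481 × 0.99278 × 0.99754 × 0.99001 × 0.96948 = 0.945588.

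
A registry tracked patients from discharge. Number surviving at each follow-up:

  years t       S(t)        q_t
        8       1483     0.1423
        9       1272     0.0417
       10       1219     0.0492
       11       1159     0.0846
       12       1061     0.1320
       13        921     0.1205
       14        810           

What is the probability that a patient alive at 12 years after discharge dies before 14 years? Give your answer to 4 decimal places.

P(die before 14 | alive at 12) = 1 − S(14)/S(12) = 1 − 810/1061 = (251)/1061 = 0.236569.

0.2366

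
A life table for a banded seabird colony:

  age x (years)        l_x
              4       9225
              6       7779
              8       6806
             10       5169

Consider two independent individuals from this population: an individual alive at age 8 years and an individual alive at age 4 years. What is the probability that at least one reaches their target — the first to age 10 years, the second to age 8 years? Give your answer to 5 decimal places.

0.93693

p₁ = l_10/l_8 = 5169/6806 = 0.759477; p₂ = l_8/l_4 = 6806/9225 = 0.737778.
P(at least one) = 1 − (1−p₁)(1−p₂) = 1 − 0.240523 × 0.262222 = 0.936930.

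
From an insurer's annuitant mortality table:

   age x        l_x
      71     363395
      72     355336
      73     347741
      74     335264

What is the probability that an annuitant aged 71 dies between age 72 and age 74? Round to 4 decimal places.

0.0552

This is the probability of reaching 72 but not 74, conditional on being alive at 71: (l_72 − l_74) / l_71.
= (355336 − 335264) / 363395 = 20072 / 363395 = 0.055235.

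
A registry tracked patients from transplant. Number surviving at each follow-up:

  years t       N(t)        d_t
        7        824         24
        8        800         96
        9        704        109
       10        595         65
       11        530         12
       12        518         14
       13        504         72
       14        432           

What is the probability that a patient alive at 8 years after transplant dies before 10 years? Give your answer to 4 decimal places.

P(die before 10 | alive at 8) = 1 − N(10)/N(8) = 1 − 595/800 = (205)/800 = 0.256250.

0.2563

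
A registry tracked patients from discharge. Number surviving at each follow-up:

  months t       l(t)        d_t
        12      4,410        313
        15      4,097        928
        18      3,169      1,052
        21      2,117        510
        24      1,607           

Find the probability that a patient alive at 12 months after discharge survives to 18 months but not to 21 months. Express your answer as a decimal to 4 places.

0.2385

This is the probability of reaching 18 but not 21, conditional on being alive at 12: (l(18) − l(21)) / l(12).
= (3,169 − 2,117) / 4,410 = 1,052 / 4,410 = 0.238549.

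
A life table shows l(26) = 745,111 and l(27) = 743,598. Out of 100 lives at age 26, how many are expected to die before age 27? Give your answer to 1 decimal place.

The relevant probability is 1 − 743,598/745,111 = 0.002031.
Expected number = 100 × 0.002031 = 0.2.

0.2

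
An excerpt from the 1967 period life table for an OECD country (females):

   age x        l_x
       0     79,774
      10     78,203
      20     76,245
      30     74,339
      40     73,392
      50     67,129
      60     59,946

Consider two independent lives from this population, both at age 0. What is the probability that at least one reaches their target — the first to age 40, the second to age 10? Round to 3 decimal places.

p₁ = l_40/l_0 = 73,392/79,774 = 0.919999; p₂ = l_10/l_0 = 78,203/79,774 = 0.980307.
P(at least one) = 1 − (1−p₁)(1−p₂) = 1 − 0.080001 × 0.019693 = 0.998425.

0.998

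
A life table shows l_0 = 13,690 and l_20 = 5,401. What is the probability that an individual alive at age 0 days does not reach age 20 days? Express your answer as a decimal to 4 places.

0.6055

P(die before 20 | alive at 0) = 1 − l_20/l_0 = 1 − 5,401/13,690 = (8,289)/13,690 = 0.605478.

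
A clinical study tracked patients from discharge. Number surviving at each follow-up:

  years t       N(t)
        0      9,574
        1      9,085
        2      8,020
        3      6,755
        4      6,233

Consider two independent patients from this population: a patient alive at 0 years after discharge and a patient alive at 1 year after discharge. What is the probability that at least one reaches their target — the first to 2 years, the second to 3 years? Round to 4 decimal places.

p₁ = N(2)/N(0) = 8,020/9,574 = 0.837685; p₂ = N(3)/N(1) = 6,755/9,085 = 0.743533.
P(at least one) = 1 − (1−p₁)(1−p₂) = 1 − 0.162315 × 0.256467 = 0.958372.

0.9584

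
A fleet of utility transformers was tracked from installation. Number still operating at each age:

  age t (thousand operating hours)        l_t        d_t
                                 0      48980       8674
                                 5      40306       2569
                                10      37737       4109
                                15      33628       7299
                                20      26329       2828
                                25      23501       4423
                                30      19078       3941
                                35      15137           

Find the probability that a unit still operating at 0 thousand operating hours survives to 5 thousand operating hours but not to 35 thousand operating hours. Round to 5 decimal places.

0.51386

This is the probability of reaching 5 but not 35, conditional on being operational at 0: (l_5 − l_35) / l_0.
= (40306 − 15137) / 48980 = 25169 / 48980 = 0.513863.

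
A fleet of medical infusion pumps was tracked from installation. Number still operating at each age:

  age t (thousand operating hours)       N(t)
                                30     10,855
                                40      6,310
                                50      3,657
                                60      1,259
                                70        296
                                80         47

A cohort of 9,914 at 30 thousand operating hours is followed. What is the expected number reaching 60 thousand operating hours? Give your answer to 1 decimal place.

The relevant probability is 1,259/10,855 = 0.115983.
Expected number = 9,914 × 0.115983 = 1149.9.

1149.9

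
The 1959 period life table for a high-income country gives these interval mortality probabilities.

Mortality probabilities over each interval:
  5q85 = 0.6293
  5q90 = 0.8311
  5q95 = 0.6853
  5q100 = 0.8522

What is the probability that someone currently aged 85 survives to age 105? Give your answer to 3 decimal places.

0.003

Chaining the interval survival probabilities: (1 − 0.6293) × (1 − 0.8311) × (1 − 0.6853) × (1 − 0.8522).
= 0.3707 × 0.1689 × 0.3147 × 0.1478 = 0.002912.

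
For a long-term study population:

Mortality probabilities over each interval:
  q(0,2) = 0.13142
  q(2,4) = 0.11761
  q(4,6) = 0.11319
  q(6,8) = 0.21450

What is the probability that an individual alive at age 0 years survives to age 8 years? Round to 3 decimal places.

Chaining the interval survival probabilities: (1 − 0.13142) × (1 − 0.11761) × (1 − 0.11319) × (1 − 0.21450).
= 0.86858 × 0.88239 × 0.88681 × 0.78550 = 0.533884.

0.534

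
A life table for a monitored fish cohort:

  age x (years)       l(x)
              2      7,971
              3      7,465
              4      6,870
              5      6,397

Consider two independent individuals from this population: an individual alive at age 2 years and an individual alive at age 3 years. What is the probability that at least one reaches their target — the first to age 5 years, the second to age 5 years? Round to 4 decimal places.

0.9717

p₁ = l(5)/l(2) = 6,397/7,971 = 0.802534; p₂ = l(5)/l(3) = 6,397/7,465 = 0.856932.
P(at least one) = 1 − (1−p₁)(1−p₂) = 1 − 0.197466 × 0.143068 = 0.971749.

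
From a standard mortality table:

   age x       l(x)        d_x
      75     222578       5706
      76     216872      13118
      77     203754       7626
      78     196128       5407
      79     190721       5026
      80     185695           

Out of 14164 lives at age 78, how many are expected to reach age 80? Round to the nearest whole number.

13411

The relevant probability is 185695/196128 = 0.946805.
Expected number = 14164 × 0.946805 = 13411.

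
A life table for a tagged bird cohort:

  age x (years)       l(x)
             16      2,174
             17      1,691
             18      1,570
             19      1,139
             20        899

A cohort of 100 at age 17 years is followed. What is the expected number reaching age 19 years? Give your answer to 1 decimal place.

67.4

The relevant probability is 1,139/1,691 = 0.673566.
Expected number = 100 × 0.673566 = 67.4.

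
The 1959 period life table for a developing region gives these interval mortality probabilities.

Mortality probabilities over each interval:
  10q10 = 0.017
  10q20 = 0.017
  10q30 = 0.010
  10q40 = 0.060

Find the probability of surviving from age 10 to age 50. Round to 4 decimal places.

0.8992

40p10 = (1 − 0.017) × (1 − 0.017) × (1 − 0.010) × (1 − 0.060).
= 0.983 × 0.983 × 0.990 × 0.940 = 0.899229.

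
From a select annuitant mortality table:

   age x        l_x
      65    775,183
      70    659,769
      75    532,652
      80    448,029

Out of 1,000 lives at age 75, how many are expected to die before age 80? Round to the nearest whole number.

The relevant probability is 1 − 448,029/532,652 = 0.158871.
Expected number = 1,000 × 0.158871 = 159.

159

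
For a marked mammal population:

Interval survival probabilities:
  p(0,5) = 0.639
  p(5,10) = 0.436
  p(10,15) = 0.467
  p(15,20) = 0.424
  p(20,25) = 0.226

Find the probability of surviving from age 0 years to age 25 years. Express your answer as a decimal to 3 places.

Survival from 0 to 25 is the product of surviving each interval: 0.639 × 0.436 × 0.467 × 0.424 × 0.226.
= 0.012467.

0.012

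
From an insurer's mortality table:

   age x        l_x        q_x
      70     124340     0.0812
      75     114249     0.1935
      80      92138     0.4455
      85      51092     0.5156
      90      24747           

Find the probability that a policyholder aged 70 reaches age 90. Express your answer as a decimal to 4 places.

The conditional survival probability is l_90/l_70 = 24747/124340 = 0.199027.

0.1990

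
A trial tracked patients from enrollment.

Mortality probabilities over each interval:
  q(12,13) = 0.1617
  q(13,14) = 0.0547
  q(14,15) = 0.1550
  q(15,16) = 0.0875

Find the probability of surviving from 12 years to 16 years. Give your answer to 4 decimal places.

The overall survival probability is (1 − 0.1617) × (1 − 0.0547) × (1 − 0.1550) × (1 − 0.0875).
= 0.8383 × 0.9453 × 0.8450 × 0.9125 = 0.611025.

0.6110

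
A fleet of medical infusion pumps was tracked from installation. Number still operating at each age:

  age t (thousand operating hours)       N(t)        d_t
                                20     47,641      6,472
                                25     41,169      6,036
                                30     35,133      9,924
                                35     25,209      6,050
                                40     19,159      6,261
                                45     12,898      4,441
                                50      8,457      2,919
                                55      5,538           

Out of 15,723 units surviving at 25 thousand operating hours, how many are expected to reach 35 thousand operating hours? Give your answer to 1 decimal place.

The relevant probability is 25,209/41,169 = 0.612330.
Expected number = 15,723 × 0.612330 = 9627.7.

9627.7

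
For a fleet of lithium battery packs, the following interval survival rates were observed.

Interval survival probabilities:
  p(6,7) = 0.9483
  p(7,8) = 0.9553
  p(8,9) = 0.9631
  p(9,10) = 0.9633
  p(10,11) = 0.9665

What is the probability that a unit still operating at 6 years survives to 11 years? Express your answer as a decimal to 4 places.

Survival from 6 to 11 is the product of surviving each interval: 0.9483 × 0.9553 × 0.9631 × 0.9633 × 0.9665.
= 0.812307.

0.8123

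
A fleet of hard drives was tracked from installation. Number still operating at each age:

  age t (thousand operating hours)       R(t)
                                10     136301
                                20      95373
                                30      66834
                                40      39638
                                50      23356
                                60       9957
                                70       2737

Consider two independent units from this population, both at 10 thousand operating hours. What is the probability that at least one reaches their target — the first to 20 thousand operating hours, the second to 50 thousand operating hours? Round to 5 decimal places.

0.75118

p₁ = R(20)/R(10) = 95373/136301 = 0.699723; p₂ = R(50)/R(10) = 23356/136301 = 0.171356.
P(at least one) = 1 − (1−p₁)(1−p₂) = 1 − 0.300277 × 0.828644 = 0.751177.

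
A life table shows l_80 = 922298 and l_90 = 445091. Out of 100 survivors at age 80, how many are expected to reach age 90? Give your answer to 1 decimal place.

The relevant probability is 445091/922298 = 0.482589.
Expected number = 100 × 0.482589 = 48.3.

48.3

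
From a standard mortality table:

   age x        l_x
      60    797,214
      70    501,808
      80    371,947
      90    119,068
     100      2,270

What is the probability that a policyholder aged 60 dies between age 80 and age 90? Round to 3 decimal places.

0.317

We want 20|10q60 = (l_80 − l_90)/l_60.
This is the probability of reaching 80 but not 90, conditional on being alive at 60: (l_80 − l_90) / l_60.
= (371,947 − 119,068) / 797,214 = 252,879 / 797,214 = 0.317203.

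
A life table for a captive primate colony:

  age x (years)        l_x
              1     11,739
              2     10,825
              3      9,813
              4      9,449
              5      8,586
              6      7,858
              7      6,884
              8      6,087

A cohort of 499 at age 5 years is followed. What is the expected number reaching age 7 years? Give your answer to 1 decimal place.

400.1

The relevant probability is 6,884/8,586 = 0.801770.
Expected number = 499 × 0.801770 = 400.1.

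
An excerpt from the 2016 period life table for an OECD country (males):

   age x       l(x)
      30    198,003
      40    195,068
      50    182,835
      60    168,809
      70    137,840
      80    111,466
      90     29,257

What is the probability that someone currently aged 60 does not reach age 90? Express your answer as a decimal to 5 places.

P(die before 90 | alive at 60) = 1 − l(90)/l(60) = 1 − 29,257/168,809 = (139,552)/168,809 = 0.826686.

0.82669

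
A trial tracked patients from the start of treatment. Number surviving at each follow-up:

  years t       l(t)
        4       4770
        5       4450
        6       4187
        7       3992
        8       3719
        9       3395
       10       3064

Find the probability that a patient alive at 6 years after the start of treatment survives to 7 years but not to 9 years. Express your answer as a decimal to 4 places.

0.1426

This is the probability of reaching 7 but not 9, conditional on being alive at 6: (l(7) − l(9)) / l(6).
= (3992 − 3395) / 4187 = 597 / 4187 = 0.142584.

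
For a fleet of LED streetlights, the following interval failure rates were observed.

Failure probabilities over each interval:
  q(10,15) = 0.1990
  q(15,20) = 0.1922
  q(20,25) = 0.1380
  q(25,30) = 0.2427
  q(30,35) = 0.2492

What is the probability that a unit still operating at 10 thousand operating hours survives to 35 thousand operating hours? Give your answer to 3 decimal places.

0.317

The overall survival probability is (1 − 0.1990) × (1 − 0.1922) × (1 − 0.1380) × (1 − 0.2427) × (1 − 0.2492).
= 0.8010 × 0.8078 × 0.8620 × 0.7573 × 0.7508 = 0.317129.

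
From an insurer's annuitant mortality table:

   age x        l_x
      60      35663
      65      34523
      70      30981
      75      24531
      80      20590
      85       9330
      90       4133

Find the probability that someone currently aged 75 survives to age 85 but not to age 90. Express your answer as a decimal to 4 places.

We want 10|5q75 = (l_85 − l_90)/l_75.
This is the probability of reaching 85 but not 90, conditional on being alive at 75: (l_85 − l_90) / l_75.
= (9330 − 4133) / 24531 = 5197 / 24531 = 0.211854.

0.2119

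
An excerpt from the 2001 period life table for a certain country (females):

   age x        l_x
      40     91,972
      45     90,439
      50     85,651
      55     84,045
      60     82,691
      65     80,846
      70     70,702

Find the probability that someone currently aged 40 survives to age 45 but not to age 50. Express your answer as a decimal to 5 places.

0.05206

This is the probability of reaching 45 but not 50, conditional on being alive at 40: (l_45 − l_50) / l_40.
= (90,439 − 85,651) / 91,972 = 4,788 / 91,972 = 0.052059.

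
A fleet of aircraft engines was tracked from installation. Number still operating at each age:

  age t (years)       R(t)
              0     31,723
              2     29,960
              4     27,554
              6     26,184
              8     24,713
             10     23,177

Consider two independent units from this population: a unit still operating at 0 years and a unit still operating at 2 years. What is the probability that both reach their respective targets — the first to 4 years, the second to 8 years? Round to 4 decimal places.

0.7165

p₁ = R(4)/R(0) = 27,554/31,723 = 0.868581; p₂ = R(8)/R(2) = 24,713/29,960 = 0.824866.
P(both) = p₁ × p₂ = 0.868581 × 0.824866 = 0.716463.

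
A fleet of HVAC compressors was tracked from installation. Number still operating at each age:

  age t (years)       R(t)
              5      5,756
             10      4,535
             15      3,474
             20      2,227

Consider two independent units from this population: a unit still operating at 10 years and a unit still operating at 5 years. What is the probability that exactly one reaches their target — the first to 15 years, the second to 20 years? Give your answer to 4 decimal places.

0.5602

p₁ = R(15)/R(10) = 3,474/4,535 = 0.766042; p₂ = R(20)/R(5) = 2,227/5,756 = 0.386901.
P(exactly one) = p₁(1−p₂) + (1−p₁)p₂ = 0.469660 + 0.090519 = 0.560178.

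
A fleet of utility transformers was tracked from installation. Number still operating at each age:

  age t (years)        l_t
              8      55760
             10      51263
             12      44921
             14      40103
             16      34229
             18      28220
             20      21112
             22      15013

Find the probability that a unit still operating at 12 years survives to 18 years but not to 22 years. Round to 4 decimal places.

0.2940

This is the probability of reaching 18 but not 22, conditional on being operational at 12: (l_18 − l_22) / l_12.
= (28220 − 15013) / 44921 = 13207 / 44921 = 0.294005.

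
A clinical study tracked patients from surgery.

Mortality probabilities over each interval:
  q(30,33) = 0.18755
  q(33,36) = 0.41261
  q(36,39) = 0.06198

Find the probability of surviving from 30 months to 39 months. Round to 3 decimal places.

0.448

Chaining the interval survival probabilities: (1 − 0.18755) × (1 − 0.41261) × (1 − 0.06198).
= 0.81245 × 0.58739 × 0.93802 = 0.447647.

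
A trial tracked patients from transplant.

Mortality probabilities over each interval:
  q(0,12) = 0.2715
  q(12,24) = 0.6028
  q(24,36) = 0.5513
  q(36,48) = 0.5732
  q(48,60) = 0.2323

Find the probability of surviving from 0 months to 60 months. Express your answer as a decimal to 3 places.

0.043

P(survive 0→60) = (1 − 0.2715) × (1 − 0.6028) × (1 − 0.5513) × (1 − 0.5732) × (1 − 0.2323).
= 0.7285 × 0.3972 × 0.4487 × 0.4268 × 0.7677 = 0.042541.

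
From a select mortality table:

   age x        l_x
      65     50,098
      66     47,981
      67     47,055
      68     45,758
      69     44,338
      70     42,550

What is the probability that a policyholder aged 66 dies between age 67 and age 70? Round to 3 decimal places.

0.094

We want 1|3q66 = (l_67 − l_70)/l_66.
This is the probability of reaching 67 but not 70, conditional on being alive at 66: (l_67 − l_70) / l_66.
= (47,055 − 42,550) / 47,981 = 4,505 / 47,981 = 0.093891.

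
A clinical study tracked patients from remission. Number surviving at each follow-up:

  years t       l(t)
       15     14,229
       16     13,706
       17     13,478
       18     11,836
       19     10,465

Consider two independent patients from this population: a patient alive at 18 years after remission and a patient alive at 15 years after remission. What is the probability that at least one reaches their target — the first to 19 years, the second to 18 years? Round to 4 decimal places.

0.9805

p₁ = l(19)/l(18) = 10,465/11,836 = 0.884167; p₂ = l(18)/l(15) = 11,836/14,229 = 0.831822.
P(at least one) = 1 − (1−p₁)(1−p₂) = 1 − 0.115833 × 0.168178 = 0.980519.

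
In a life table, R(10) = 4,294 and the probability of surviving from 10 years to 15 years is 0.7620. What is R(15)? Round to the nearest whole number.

3272

R(15) = R(10) × p = 4,294 × 0.7620 = 3272.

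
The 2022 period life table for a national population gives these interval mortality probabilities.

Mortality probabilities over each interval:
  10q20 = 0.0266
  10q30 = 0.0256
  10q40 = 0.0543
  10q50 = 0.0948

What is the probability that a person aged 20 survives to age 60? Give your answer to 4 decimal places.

Chaining the interval survival probabilities: (1 − 0.0266) × (1 − 0.0256) × (1 − 0.0543) × (1 − 0.0948).
= 0.9734 × 0.9744 × 0.9457 × 0.9052 = 0.811945.

0.8119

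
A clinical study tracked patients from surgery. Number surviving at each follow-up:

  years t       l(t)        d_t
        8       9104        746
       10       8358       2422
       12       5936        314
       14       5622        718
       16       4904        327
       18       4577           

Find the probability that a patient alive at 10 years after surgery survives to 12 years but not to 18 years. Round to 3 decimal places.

0.163

This is the probability of reaching 12 but not 18, conditional on being alive at 10: (l(12) − l(18)) / l(10).
= (5936 − 4577) / 8358 = 1359 / 8358 = 0.162599.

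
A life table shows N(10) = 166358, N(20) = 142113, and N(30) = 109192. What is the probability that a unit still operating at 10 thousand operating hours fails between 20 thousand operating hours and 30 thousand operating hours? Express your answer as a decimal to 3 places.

This is the probability of reaching 20 but not 30, conditional on being operational at 10: (N(20) − N(30)) / N(10).
= (142113 − 109192) / 166358 = 32921 / 166358 = 0.197892.

0.198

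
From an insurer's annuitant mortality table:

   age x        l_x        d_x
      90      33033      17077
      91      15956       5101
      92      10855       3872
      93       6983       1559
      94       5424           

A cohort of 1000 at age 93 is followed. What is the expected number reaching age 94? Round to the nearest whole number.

777

The relevant probability is 5424/6983 = 0.776744.
Expected number = 1000 × 0.776744 = 777.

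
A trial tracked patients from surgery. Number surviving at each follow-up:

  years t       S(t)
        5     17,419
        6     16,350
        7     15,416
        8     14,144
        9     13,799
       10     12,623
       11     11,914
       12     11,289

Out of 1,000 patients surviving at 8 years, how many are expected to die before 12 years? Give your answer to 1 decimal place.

201.9

The relevant probability is 1 − 11,289/14,144 = 0.201852.
Expected number = 1,000 × 0.201852 = 201.9.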